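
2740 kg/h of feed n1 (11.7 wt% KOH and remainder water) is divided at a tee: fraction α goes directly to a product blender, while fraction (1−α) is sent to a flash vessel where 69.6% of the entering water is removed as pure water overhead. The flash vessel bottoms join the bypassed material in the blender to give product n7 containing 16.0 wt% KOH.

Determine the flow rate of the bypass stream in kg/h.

All 2740×0.117 = 320.58 kg/h of KOH reaches n7, so n7 = 320.58/0.160 = 2003.6 kg/h and vapour = 736.37 kg/h.
The evaporator receives (1−α)·2740 of feed at 0.883 water and removes 0.696 of that water:
0.696×0.883×(1−α)×2740 = 736.37
(1−α) = 736.37/1683.9 = 0.4373;  α = 0.5627.
Bypass flow = 0.5627×2740 = 1541.8 kg/h.

1542 kg/h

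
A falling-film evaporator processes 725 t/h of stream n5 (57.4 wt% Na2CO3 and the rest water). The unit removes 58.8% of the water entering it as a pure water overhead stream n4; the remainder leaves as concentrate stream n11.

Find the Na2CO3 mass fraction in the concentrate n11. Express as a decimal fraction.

0.766

Na2CO3 is not removed: 725×0.574 = 416.15 t/h of Na2CO3 enters n11.
water entering = 725×0.426 = 308.85 t/h; overhead removed = 0.588×308.85 = 181.6 t/h.
Concentrate = 725 − 181.6 = 543.4 t/h.
Mass fraction = 416.15/543.4 = 0.766.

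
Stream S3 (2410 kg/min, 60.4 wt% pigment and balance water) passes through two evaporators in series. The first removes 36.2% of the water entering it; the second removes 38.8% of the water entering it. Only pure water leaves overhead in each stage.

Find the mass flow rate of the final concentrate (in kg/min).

water in feed = 2410×0.396 = 954.36 kg/min.
After stage 1: water left = (1−0.362)×954.36 = 608.88; stream total = 2064.5 kg/min.
After stage 2: water left = (1−0.388)×608.88 = 372.64; final concentrate = 1828.3 kg/min.

1828 kg/min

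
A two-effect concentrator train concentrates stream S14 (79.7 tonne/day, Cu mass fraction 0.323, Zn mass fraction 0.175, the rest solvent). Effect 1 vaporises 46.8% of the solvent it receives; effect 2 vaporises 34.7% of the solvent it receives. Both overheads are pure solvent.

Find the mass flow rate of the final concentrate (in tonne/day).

solvent in feed = 79.7×0.502 = 40.009 tonne/day.
After stage 1: solvent left = (1−0.468)×40.009 = 21.285; stream total = 60.976 tonne/day.
After stage 2: solvent left = (1−0.347)×21.285 = 13.899; final concentrate = 53.59 tonne/day.

53.59 tonne/day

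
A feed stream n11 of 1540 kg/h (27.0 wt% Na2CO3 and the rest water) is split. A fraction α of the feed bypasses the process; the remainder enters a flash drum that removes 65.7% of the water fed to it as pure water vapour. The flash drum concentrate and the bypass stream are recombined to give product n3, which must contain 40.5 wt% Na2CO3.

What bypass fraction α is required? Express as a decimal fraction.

All 1540×0.270 = 415.8 kg/h of Na2CO3 reaches n3, so n3 = 415.8/0.405 = 1026.7 kg/h and vapour = 513.33 kg/h.
The evaporator receives (1−α)·1540 of feed at 0.730 water and removes 0.657 of that water:
0.657×0.730×(1−α)×1540 = 513.33
(1−α) = 513.33/738.6 = 0.6950;  α = 0.3050.

0.305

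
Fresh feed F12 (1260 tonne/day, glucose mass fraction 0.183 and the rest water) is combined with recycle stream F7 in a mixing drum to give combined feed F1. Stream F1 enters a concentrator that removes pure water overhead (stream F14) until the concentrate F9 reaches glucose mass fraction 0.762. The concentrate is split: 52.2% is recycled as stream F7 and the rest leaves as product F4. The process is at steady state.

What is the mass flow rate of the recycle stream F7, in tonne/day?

330.5 tonne/day

Overall glucose balance (none leaves overhead): glucose in fresh feed = glucose in product, i.e. 1260×0.183 = (1−0.522)·F9·0.762.
F9 = 230.58/(0.762×0.478) = 633.05 tonne/day.
Recycle F7 = 0.522×633.05 = 330.45 tonne/day.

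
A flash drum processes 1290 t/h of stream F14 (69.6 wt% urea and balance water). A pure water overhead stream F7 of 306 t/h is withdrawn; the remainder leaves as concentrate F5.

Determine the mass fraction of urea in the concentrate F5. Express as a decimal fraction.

0.912

urea is not removed: 1290×0.696 = 897.84 t/h of urea enters F5.
Concentrate = 1290 − 306 = 984 t/h.
Mass fraction = 897.84/984 = 0.912.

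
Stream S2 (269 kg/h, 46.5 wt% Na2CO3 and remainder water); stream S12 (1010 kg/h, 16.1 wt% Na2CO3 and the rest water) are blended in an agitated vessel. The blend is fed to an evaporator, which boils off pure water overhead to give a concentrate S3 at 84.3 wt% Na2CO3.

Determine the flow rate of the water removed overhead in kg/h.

937.7 kg/h

Na2CO3 entering = 269×0.465 + 1010×0.161 = 287.7 kg/h.
All Na2CO3 reports to S3, so S3 = 287.7/0.843 = 341.28 kg/h.
Total feed = 1279 kg/h; overhead = 1279 − 341.28 = 937.72 kg/h.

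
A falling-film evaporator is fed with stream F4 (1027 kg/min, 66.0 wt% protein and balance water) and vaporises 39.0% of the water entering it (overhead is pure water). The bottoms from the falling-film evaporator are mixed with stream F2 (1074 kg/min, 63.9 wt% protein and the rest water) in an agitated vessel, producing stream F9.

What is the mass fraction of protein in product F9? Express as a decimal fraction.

Vapour removed = 0.390×0.340×1027 = 136.18 kg/min; concentrate = 890.82 kg/min.
protein reaching the mixer = 677.82 (from concentrate) + 1074×0.639 = 1364.1 kg/min.
Product flow = 890.82 + 1074 = 1964.8 kg/min; protein fraction = 0.694.

0.694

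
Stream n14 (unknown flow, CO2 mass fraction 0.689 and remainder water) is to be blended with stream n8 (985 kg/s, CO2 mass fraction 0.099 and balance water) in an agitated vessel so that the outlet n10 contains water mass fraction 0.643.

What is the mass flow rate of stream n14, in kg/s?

765.5 kg/s

Let n14 be the unknown flow. Total out = 985 + n14.
water balance: 887.49 + 0.311·n14 = 0.643·(985 + n14)
(0.311 − 0.643)·n14 = 0.643×985 − 887.49 = -254.13
n14 = -254.13 / -0.332 = 765.45 kg/s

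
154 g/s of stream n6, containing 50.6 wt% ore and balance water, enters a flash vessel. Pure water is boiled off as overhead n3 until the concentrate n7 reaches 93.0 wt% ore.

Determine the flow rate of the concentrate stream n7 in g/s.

ore is conserved: 154×0.506 = 77.924 g/s all reports to the concentrate.
Concentrate = 77.924/(target fraction) = 83.789 g/s.

83.79 g/s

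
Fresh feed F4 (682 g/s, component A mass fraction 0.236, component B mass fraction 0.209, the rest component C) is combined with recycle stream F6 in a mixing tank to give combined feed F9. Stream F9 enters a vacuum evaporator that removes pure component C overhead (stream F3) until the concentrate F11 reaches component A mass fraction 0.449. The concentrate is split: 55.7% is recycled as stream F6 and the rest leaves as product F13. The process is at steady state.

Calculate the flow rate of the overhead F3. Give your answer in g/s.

Overall component A balance (none leaves overhead): component A in fresh feed = component A in product, i.e. 682×0.236 = (1−0.557)·F11·0.449.
F11 = 160.95/(0.449×0.443) = 809.18 g/s.
Recycle F6 = 0.557×809.18 = 450.71 g/s.
Combined feed F9 = 682 + 450.71 = 1132.7 g/s.
Overhead F3 = F9 − F11 = 1132.7 − 809.18 = 323.53 g/s.

323.5 g/s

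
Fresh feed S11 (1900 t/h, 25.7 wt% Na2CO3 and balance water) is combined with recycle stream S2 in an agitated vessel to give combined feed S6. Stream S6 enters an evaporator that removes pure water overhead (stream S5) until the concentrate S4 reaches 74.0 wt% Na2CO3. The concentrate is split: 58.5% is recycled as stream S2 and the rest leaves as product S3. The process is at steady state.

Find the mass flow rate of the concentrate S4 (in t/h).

1590 t/h

Overall Na2CO3 balance (none leaves overhead): Na2CO3 in fresh feed = Na2CO3 in product, i.e. 1900×0.257 = (1−0.585)·S4·0.740.
S4 = 488.3/(0.740×0.415) = 1590 t/h.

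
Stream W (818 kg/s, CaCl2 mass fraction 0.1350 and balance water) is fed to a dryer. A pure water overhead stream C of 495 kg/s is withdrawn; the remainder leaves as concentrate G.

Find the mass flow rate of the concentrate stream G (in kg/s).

Concentrate = 818 − 495 = 323 kg/s.

323 kg/s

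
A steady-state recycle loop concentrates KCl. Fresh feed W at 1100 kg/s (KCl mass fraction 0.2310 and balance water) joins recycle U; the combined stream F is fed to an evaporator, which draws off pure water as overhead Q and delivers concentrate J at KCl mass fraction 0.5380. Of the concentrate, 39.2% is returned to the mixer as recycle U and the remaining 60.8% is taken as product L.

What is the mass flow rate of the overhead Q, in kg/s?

Overall KCl balance (none leaves overhead): KCl in fresh feed = KCl in product, i.e. 1100×0.231 = (1−0.392)·J·0.538.
J = 254.1/(0.538×0.608) = 776.82 kg/s.
Recycle U = 0.392×776.82 = 304.51 kg/s.
Combined feed F = 1100 + 304.51 = 1404.5 kg/s.
Overhead Q = F − J = 1404.5 − 776.82 = 627.7 kg/s.

627.7 kg/s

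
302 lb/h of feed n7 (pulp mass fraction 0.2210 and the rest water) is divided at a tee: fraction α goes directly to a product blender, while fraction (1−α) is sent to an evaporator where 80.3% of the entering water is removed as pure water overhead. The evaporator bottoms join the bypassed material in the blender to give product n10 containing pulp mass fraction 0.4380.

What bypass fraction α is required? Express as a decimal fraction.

0.208

All 302×0.221 = 66.742 lb/h of pulp reaches n10, so n10 = 66.742/0.438 = 152.38 lb/h and vapour = 149.62 lb/h.
The evaporator receives (1−α)·302 of feed at 0.779 water and removes 0.803 of that water:
0.803×0.779×(1−α)×302 = 149.62
(1−α) = 149.62/188.91 = 0.7920;  α = 0.2080.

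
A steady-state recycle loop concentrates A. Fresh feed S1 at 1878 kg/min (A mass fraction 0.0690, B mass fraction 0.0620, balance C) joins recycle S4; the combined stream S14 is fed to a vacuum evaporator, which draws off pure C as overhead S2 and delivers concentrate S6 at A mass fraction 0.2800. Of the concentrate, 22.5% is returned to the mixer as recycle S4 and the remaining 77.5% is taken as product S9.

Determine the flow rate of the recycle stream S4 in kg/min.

134.4 kg/min

Overall A balance (none leaves overhead): A in fresh feed = A in product, i.e. 1878×0.069 = (1−0.225)·S6·0.280.
S6 = 129.58/(0.280×0.775) = 597.15 kg/min.
Recycle S4 = 0.225×597.15 = 134.36 kg/min.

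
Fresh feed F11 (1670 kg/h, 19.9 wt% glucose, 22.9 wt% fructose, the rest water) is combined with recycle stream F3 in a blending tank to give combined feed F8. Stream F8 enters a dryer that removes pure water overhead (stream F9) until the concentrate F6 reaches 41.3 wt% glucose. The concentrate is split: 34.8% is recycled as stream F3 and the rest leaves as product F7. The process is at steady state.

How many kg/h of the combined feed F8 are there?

2099 kg/h

Overall glucose balance (none leaves overhead): glucose in fresh feed = glucose in product, i.e. 1670×0.199 = (1−0.348)·F6·0.413.
F6 = 332.33/(0.413×0.652) = 1234.2 kg/h.
Recycle F3 = 0.348×1234.2 = 429.49 kg/h.
Combined feed F8 = 1670 + 429.49 = 2099.5 kg/h.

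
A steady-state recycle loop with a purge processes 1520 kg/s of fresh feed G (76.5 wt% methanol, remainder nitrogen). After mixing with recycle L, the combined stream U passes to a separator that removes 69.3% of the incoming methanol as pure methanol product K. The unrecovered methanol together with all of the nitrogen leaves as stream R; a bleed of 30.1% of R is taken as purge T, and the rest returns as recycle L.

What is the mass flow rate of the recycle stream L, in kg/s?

1147 kg/s

nitrogen enters only via G and leaves only via the purge: 1520×0.235 = 0.301×(nitrogen in R), and the separator passes all nitrogen, so nitrogen in U = nitrogen in R = 1186.7 kg/s.
methanol in U: m_A = 1520×0.765 + (1−0.301)·(1−0.693)·m_A, so m_A = 1162.8/0.7854 = 1480.5 kg/s.
R = (1−0.693)×1480.5 + 1186.7 = 1641.2 kg/s.
Recycle L = (1−0.301)×1641.2 = 1147.2 kg/s.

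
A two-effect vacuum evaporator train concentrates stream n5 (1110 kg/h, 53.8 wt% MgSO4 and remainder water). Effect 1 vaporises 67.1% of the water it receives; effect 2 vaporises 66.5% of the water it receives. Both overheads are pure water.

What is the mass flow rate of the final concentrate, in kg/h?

653.7 kg/h

water in feed = 1110×0.462 = 512.82 kg/h.
After stage 1: water left = (1−0.671)×512.82 = 168.72; stream total = 765.9 kg/h.
After stage 2: water left = (1−0.665)×168.72 = 56.52; final concentrate = 653.7 kg/h.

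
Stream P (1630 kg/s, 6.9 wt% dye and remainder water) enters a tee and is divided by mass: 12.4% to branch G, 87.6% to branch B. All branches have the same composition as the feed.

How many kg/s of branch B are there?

1428 kg/s

Branch B flow = 0.876×1630 = 1427.9 kg/s.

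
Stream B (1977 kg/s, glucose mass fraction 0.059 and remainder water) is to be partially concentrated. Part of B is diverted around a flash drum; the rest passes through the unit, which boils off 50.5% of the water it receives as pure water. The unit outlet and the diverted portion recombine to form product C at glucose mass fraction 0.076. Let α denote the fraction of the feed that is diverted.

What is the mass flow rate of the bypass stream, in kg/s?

All 1977×0.059 = 116.64 kg/s of glucose reaches C, so C = 116.64/0.076 = 1534.8 kg/s and vapour = 442.22 kg/s.
The evaporator receives (1−α)·1977 of feed at 0.941 water and removes 0.505 of that water:
0.505×0.941×(1−α)×1977 = 442.22
(1−α) = 442.22/939.48 = 0.4707;  α = 0.5293.
Bypass flow = 0.5293×1977 = 1046.4 kg/s.

1046 kg/s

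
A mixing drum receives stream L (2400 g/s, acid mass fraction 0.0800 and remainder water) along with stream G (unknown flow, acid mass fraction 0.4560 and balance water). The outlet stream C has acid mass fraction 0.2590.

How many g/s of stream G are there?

Let G be the unknown flow. Total out = 2400 + G.
acid balance: 192 + 0.456·G = 0.259·(2400 + G)
(0.456 − 0.259)·G = 0.259×2400 − 192 = 429.6
G = 429.6 / 0.197 = 2180.7 g/s

2181 g/s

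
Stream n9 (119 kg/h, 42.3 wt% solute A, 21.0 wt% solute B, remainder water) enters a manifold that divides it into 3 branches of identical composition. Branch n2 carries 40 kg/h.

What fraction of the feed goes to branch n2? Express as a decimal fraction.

Fraction to n2 = 40/119 = 0.3361.

0.336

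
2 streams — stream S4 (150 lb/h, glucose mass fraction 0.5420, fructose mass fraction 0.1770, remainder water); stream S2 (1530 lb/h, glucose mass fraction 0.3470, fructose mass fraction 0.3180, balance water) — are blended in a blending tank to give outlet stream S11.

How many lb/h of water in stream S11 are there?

554.7 lb/h

water out = water in = 150×0.281 + 1530×0.335 = 554.7 lb/h.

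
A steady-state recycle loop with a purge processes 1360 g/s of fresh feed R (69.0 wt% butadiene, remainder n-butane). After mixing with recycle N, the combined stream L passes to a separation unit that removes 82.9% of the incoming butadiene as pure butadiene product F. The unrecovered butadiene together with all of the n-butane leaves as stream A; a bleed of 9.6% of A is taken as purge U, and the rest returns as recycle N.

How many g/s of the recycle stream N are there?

4142 g/s

n-butane enters only via R and leaves only via the purge: 1360×0.310 = 0.096×(n-butane in A), and the separation unit passes all n-butane, so n-butane in L = n-butane in A = 4391.7 g/s.
butadiene in L: m_A = 1360×0.690 + (1−0.096)·(1−0.829)·m_A, so m_A = 938.4/0.8454 = 1110 g/s.
A = (1−0.829)×1110 + 4391.7 = 4581.5 g/s.
Recycle N = (1−0.096)×4581.5 = 4141.7 g/s.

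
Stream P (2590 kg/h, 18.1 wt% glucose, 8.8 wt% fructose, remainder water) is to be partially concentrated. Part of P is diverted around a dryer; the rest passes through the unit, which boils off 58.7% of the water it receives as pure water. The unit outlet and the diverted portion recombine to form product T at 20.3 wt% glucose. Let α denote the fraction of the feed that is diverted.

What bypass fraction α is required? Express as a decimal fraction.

All 2590×0.181 = 468.79 kg/h of glucose reaches T, so T = 468.79/0.203 = 2309.3 kg/h and vapour = 280.69 kg/h.
The evaporator receives (1−α)·2590 of feed at 0.731 water and removes 0.587 of that water:
0.587×0.731×(1−α)×2590 = 280.69
(1−α) = 280.69/1111.4 = 0.2526;  α = 0.7474.

0.747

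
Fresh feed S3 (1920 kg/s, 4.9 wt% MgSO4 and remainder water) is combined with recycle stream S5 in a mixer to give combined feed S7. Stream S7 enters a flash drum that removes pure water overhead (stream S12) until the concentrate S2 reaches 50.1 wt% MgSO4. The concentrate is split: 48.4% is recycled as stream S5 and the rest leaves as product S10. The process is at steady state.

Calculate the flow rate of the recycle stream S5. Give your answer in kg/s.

176.1 kg/s

Overall MgSO4 balance (none leaves overhead): MgSO4 in fresh feed = MgSO4 in product, i.e. 1920×0.049 = (1−0.484)·S2·0.501.
S2 = 94.08/(0.501×0.516) = 363.92 kg/s.
Recycle S5 = 0.484×363.92 = 176.14 kg/s.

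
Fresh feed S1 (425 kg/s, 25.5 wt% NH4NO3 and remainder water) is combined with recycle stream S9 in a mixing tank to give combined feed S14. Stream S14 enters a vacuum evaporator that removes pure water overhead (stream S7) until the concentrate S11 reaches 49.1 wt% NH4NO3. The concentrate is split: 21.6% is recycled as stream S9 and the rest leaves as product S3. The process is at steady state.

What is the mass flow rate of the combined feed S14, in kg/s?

Overall NH4NO3 balance (none leaves overhead): NH4NO3 in fresh feed = NH4NO3 in product, i.e. 425×0.255 = (1−0.216)·S11·0.491.
S11 = 108.38/(0.491×0.784) = 281.53 kg/s.
Recycle S9 = 0.216×281.53 = 60.811 kg/s.
Combined feed S14 = 425 + 60.811 = 485.81 kg/s.

485.8 kg/s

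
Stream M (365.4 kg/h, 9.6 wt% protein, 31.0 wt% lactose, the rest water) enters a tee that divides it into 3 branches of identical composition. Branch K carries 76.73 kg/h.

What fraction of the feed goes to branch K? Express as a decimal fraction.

0.210

Fraction to K = 76.73/365.4 = 0.2100.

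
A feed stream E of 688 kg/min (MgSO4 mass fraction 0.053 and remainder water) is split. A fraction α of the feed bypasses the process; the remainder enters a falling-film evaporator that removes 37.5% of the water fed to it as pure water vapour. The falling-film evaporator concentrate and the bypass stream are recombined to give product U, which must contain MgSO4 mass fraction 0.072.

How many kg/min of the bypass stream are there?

All 688×0.053 = 36.464 kg/min of MgSO4 reaches U, so U = 36.464/0.072 = 506.44 kg/min and vapour = 181.56 kg/min.
The evaporator receives (1−α)·688 of feed at 0.947 water and removes 0.375 of that water:
0.375×0.947×(1−α)×688 = 181.56
(1−α) = 181.56/244.33 = 0.7431;  α = 0.2569.
Bypass flow = 0.2569×688 = 176.76 kg/min.

176.8 kg/min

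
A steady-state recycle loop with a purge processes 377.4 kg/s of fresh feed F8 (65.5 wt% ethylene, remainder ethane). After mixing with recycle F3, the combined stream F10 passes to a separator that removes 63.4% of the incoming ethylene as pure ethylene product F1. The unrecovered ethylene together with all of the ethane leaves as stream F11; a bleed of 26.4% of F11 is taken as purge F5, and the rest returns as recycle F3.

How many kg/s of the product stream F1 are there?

214.5 kg/s

ethylene in F10: m_A = 377.4×0.655 + (1−0.264)·(1−0.634)·m_A, so m_A = 247.2/0.7306 = 338.34 kg/s.
Product F1 = 0.634×338.34 = 214.51 kg/s.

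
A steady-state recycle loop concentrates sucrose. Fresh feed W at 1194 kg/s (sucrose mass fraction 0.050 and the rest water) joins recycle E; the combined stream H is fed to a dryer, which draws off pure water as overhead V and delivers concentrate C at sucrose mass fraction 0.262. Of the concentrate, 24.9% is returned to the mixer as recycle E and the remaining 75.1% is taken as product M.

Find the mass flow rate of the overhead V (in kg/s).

966.1 kg/s

Overall sucrose balance (none leaves overhead): sucrose in fresh feed = sucrose in product, i.e. 1194×0.050 = (1−0.249)·C·0.262.
C = 59.7/(0.262×0.751) = 303.41 kg/s.
Recycle E = 0.249×303.41 = 75.55 kg/s.
Combined feed H = 1194 + 75.55 = 1269.5 kg/s.
Overhead V = H − C = 1269.5 − 303.41 = 966.14 kg/s.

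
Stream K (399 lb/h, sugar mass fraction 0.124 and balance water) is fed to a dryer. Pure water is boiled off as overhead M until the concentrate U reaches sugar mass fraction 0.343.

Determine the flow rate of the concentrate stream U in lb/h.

144.2 lb/h

sugar is conserved: 399×0.124 = 49.476 lb/h all reports to the concentrate.
Concentrate = 49.476/(target fraction) = 144.24 lb/h.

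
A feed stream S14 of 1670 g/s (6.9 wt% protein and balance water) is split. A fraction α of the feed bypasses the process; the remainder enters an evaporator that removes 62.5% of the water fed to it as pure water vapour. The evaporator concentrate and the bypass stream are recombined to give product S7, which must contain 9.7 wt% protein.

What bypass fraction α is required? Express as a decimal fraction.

0.504

All 1670×0.069 = 115.23 g/s of protein reaches S7, so S7 = 115.23/0.097 = 1187.9 g/s and vapour = 482.06 g/s.
The evaporator receives (1−α)·1670 of feed at 0.931 water and removes 0.625 of that water:
0.625×0.931×(1−α)×1670 = 482.06
(1−α) = 482.06/971.73 = 0.4961;  α = 0.5039.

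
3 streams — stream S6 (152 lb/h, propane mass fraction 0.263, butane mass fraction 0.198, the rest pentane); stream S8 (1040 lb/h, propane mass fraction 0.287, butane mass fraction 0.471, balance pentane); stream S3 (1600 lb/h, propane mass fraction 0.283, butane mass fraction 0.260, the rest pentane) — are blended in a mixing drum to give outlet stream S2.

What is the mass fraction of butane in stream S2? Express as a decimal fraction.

0.335

Total flow out = 152 + 1040 + 1600 = 2792 lb/h.
butane in = 152×0.198 + 1040×0.471 + 1600×0.260 = 935.94 lb/h.
butane mass fraction in S2 = 935.94/2792 = 0.335.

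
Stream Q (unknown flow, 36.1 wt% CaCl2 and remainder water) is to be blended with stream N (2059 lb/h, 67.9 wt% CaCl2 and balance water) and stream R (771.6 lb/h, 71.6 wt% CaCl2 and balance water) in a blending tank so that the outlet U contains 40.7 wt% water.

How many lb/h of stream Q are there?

Let Q be the unknown flow. Total out = 2830.6 + Q.
water balance: 880.07 + 0.639·Q = 0.407·(2830.6 + Q)
(0.639 − 0.407)·Q = 0.407×2830.6 − 880.07 = 271.98
Q = 271.98 / 0.232 = 1172.3 lb/h

1172 lb/h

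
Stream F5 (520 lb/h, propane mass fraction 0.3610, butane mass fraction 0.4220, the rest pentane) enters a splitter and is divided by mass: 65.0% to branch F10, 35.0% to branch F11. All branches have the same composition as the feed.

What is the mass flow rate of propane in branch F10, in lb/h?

122 lb/h

Branch F10 total = 0.650×520 = 338 lb/h.
propane in F10 = 0.361×338 = 122.02 lb/h.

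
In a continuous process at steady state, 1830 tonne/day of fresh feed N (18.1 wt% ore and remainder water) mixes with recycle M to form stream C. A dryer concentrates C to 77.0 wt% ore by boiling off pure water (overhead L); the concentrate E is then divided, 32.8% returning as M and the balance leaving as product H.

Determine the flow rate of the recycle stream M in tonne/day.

210 tonne/day

Overall ore balance (none leaves overhead): ore in fresh feed = ore in product, i.e. 1830×0.181 = (1−0.328)·E·0.770.
E = 331.23/(0.770×0.672) = 640.13 tonne/day.
Recycle M = 0.328×640.13 = 209.96 tonne/day.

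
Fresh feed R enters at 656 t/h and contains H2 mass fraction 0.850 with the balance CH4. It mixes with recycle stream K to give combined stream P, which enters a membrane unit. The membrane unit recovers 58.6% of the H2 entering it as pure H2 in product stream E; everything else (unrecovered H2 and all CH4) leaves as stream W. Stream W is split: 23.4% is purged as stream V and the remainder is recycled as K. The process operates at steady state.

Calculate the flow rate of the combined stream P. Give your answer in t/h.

CH4 enters only via R and leaves only via the purge: 656×0.150 = 0.234×(CH4 in W), and the membrane unit passes all CH4, so CH4 in P = CH4 in W = 420.51 t/h.
H2 in P: m_A = 656×0.850 + (1−0.234)·(1−0.586)·m_A, so m_A = 557.6/0.6829 = 816.55 t/h.
P = 816.55 + 420.51 = 1237.1 t/h.

1237 t/h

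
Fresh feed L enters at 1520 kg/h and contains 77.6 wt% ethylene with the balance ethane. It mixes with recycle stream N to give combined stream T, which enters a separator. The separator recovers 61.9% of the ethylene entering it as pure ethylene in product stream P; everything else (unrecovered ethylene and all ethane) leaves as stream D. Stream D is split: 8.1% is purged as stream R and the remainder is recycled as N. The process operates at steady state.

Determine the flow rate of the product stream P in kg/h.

ethylene in T: m_A = 1520×0.776 + (1−0.081)·(1−0.619)·m_A, so m_A = 1179.5/0.6499 = 1815 kg/h.
Product P = 0.619×1815 = 1123.5 kg/h.

1124 kg/h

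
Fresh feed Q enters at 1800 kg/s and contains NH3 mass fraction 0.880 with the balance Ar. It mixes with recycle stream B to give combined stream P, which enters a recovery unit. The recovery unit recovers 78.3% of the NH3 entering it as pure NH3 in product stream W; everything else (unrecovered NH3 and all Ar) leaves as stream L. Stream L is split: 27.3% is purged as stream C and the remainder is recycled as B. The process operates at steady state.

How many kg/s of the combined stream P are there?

Ar enters only via Q and leaves only via the purge: 1800×0.120 = 0.273×(Ar in L), and the recovery unit passes all Ar, so Ar in P = Ar in L = 791.21 kg/s.
NH3 in P: m_A = 1800×0.880 + (1−0.273)·(1−0.783)·m_A, so m_A = 1584/0.8422 = 1880.7 kg/s.
P = 1880.7 + 791.21 = 2671.9 kg/s.

2672 kg/s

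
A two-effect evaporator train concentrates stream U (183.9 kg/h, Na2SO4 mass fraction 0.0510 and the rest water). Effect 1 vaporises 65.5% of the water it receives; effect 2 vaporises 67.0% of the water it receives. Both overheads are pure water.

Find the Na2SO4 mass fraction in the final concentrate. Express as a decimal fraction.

water in feed = 183.9×0.949 = 174.52 kg/h.
After stage 1: water left = (1−0.655)×174.52 = 60.21; stream total = 69.589 kg/h.
After stage 2: water left = (1−0.670)×60.21 = 19.869; final concentrate = 29.248 kg/h.
Na2SO4 fraction = 9.3789/29.248 = 0.3207.

0.3207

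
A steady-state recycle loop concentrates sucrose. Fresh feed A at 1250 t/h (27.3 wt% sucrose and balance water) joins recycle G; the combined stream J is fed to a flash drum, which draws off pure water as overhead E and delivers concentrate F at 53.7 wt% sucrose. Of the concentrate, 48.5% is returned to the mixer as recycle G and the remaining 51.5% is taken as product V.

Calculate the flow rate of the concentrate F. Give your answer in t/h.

1234 t/h

Overall sucrose balance (none leaves overhead): sucrose in fresh feed = sucrose in product, i.e. 1250×0.273 = (1−0.485)·F·0.537.
F = 341.25/(0.537×0.515) = 1233.9 t/h.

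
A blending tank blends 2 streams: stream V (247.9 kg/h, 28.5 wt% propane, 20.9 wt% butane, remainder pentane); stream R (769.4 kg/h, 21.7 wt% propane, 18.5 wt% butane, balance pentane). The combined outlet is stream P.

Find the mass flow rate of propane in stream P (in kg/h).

237.6 kg/h

propane out = propane in = 247.9×0.285 + 769.4×0.217 = 237.61 kg/h.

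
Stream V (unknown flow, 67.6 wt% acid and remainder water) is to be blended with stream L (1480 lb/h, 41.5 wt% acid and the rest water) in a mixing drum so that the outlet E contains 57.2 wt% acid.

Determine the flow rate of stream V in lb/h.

Let V be the unknown flow. Total out = 1480 + V.
acid balance: 614.2 + 0.676·V = 0.572·(1480 + V)
(0.676 − 0.572)·V = 0.572×1480 − 614.2 = 232.36
V = 232.36 / 0.104 = 2234.2 lb/h

2234 lb/h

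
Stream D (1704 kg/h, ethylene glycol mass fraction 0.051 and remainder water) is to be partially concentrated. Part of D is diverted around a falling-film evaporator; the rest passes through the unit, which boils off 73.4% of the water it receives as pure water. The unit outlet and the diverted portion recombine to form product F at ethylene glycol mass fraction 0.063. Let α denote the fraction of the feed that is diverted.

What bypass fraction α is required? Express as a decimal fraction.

0.727

All 1704×0.051 = 86.904 kg/h of ethylene glycol reaches F, so F = 86.904/0.063 = 1379.4 kg/h and vapour = 324.57 kg/h.
The evaporator receives (1−α)·1704 of feed at 0.949 water and removes 0.734 of that water:
0.734×0.949×(1−α)×1704 = 324.57
(1−α) = 324.57/1186.9 = 0.2735;  α = 0.7265.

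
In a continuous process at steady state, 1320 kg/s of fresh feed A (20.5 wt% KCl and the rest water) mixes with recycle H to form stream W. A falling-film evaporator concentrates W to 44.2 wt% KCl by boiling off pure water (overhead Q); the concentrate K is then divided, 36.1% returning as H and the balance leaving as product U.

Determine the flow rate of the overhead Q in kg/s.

707.8 kg/s

Overall KCl balance (none leaves overhead): KCl in fresh feed = KCl in product, i.e. 1320×0.205 = (1−0.361)·K·0.442.
K = 270.6/(0.442×0.639) = 958.09 kg/s.
Recycle H = 0.361×958.09 = 345.87 kg/s.
Combined feed W = 1320 + 345.87 = 1665.9 kg/s.
Overhead Q = W − K = 1665.9 − 958.09 = 707.78 kg/s.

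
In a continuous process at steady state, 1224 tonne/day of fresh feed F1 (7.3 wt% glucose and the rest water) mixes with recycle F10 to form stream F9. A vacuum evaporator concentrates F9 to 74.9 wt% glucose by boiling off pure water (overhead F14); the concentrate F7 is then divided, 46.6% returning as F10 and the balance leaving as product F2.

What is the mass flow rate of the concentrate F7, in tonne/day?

Overall glucose balance (none leaves overhead): glucose in fresh feed = glucose in product, i.e. 1224×0.073 = (1−0.466)·F7·0.749.
F7 = 89.352/(0.749×0.534) = 223.4 tonne/day.

223.4 tonne/day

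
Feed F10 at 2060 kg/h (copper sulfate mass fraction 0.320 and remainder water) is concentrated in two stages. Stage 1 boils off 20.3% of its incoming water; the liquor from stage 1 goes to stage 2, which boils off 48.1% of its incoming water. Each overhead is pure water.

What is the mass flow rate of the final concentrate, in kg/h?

water in feed = 2060×0.680 = 1400.8 kg/h.
After stage 1: water left = (1−0.203)×1400.8 = 1116.4; stream total = 1775.6 kg/h.
After stage 2: water left = (1−0.481)×1116.4 = 579.43; final concentrate = 1238.6 kg/h.

1239 kg/h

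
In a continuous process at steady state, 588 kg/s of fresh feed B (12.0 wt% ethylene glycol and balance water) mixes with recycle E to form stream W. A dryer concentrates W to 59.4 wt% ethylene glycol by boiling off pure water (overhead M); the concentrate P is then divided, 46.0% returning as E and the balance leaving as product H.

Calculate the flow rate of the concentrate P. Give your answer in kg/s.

Overall ethylene glycol balance (none leaves overhead): ethylene glycol in fresh feed = ethylene glycol in product, i.e. 588×0.120 = (1−0.460)·P·0.594.
P = 70.56/(0.594×0.540) = 219.98 kg/s.

220 kg/s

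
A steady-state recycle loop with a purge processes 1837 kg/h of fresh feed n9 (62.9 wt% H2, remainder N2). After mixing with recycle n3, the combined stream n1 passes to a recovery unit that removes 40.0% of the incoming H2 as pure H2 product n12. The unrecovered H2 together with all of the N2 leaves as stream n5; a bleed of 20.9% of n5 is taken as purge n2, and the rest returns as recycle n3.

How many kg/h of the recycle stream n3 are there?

N2 enters only via n9 and leaves only via the purge: 1837×0.371 = 0.209×(N2 in n5), and the recovery unit passes all N2, so N2 in n1 = N2 in n5 = 3260.9 kg/h.
H2 in n1: m_A = 1837×0.629 + (1−0.209)·(1−0.400)·m_A, so m_A = 1155.5/0.5254 = 2199.2 kg/h.
n5 = (1−0.400)×2199.2 + 3260.9 = 4580.4 kg/h.
Recycle n3 = (1−0.209)×4580.4 = 3623.1 kg/h.

3623 kg/h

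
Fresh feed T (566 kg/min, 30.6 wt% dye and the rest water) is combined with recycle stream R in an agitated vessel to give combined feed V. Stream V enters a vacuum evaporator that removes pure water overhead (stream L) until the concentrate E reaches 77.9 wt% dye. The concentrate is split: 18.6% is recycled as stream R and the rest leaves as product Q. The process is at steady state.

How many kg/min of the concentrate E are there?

Overall dye balance (none leaves overhead): dye in fresh feed = dye in product, i.e. 566×0.306 = (1−0.186)·E·0.779.
E = 173.2/(0.779×0.814) = 273.13 kg/min.

273.1 kg/min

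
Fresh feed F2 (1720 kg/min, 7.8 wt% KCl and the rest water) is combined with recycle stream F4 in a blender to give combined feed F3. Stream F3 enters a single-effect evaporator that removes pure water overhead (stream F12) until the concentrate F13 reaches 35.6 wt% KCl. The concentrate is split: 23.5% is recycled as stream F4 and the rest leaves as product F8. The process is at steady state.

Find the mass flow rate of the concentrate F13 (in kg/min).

492.6 kg/min

Overall KCl balance (none leaves overhead): KCl in fresh feed = KCl in product, i.e. 1720×0.078 = (1−0.235)·F13·0.356.
F13 = 134.16/(0.356×0.765) = 492.62 kg/min.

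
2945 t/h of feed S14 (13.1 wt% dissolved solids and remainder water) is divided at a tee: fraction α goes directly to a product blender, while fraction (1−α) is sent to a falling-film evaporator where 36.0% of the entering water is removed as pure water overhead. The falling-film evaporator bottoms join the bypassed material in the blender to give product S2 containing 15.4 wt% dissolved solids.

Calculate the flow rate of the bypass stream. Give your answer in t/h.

All 2945×0.131 = 385.8 t/h of dissolved solids reaches S2, so S2 = 385.8/0.154 = 2505.2 t/h and vapour = 439.84 t/h.
The evaporator receives (1−α)·2945 of feed at 0.869 water and removes 0.360 of that water:
0.360×0.869×(1−α)×2945 = 439.84
(1−α) = 439.84/921.31 = 0.4774;  α = 0.5226.
Bypass flow = 0.5226×2945 = 1539 t/h.

1539 t/h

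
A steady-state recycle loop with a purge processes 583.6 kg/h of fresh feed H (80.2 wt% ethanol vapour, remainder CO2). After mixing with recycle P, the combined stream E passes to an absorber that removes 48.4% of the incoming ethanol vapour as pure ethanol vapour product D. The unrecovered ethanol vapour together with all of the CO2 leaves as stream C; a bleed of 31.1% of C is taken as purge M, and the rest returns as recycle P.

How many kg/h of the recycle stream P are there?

CO2 enters only via H and leaves only via the purge: 583.6×0.198 = 0.311×(CO2 in C), and the absorber passes all CO2, so CO2 in E = CO2 in C = 371.55 kg/h.
ethanol vapour in E: m_A = 583.6×0.802 + (1−0.311)·(1−0.484)·m_A, so m_A = 468.05/0.6445 = 726.24 kg/h.
C = (1−0.484)×726.24 + 371.55 = 746.29 kg/h.
Recycle P = (1−0.311)×746.29 = 514.2 kg/h.

514.2 kg/h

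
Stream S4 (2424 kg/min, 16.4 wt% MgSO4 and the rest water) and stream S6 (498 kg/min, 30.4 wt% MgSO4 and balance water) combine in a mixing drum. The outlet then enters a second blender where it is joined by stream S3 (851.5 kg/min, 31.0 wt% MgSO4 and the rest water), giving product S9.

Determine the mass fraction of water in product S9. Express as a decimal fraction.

Overall, product flow = 3773.5 kg/min.
water in = 2424×0.836 + 498×0.696 + 851.5×0.690 = 2960.6 kg/min.
water fraction in S9 = 0.785.

0.785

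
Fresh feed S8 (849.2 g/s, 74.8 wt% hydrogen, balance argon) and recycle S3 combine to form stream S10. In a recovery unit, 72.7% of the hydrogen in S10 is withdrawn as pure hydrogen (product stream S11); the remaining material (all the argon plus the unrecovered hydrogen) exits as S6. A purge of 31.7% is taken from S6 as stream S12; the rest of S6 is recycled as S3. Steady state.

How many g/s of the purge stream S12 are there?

281.6 g/s

argon enters only via S8 and leaves only via the purge: 849.2×0.252 = 0.317×(argon in S6), and the recovery unit passes all argon, so argon in S10 = argon in S6 = 675.07 g/s.
hydrogen in S10: m_A = 849.2×0.748 + (1−0.317)·(1−0.727)·m_A, so m_A = 635.2/0.8135 = 780.79 g/s.
S6 = (1−0.727)×780.79 + 675.07 = 888.23 g/s.
Purge S12 = 0.317×888.23 = 281.57 g/s.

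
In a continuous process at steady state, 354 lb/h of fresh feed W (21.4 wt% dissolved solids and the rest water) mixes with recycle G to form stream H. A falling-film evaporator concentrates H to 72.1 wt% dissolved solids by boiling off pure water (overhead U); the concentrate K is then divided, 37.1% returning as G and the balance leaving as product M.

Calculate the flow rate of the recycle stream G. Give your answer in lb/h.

Overall dissolved solids balance (none leaves overhead): dissolved solids in fresh feed = dissolved solids in product, i.e. 354×0.214 = (1−0.371)·K·0.721.
K = 75.756/(0.721×0.629) = 167.04 lb/h.
Recycle G = 0.371×167.04 = 61.973 lb/h.

61.97 lb/h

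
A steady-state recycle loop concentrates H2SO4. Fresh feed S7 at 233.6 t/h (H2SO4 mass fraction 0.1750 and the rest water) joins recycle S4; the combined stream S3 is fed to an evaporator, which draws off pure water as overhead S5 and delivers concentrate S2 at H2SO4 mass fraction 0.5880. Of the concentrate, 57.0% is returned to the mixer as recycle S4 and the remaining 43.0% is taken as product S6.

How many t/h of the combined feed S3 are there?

325.8 t/h

Overall H2SO4 balance (none leaves overhead): H2SO4 in fresh feed = H2SO4 in product, i.e. 233.6×0.175 = (1−0.570)·S2·0.588.
S2 = 40.88/(0.588×0.430) = 161.68 t/h.
Recycle S4 = 0.570×161.68 = 92.159 t/h.
Combined feed S3 = 233.6 + 92.159 = 325.76 t/h.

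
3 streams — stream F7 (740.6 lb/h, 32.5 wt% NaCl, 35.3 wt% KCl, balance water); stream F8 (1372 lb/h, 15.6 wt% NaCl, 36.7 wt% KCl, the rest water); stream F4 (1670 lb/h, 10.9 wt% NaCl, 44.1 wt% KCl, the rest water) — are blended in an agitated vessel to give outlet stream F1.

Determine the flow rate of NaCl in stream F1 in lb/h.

636.8 lb/h

NaCl out = NaCl in = 740.6×0.325 + 1372×0.156 + 1670×0.109 = 636.76 lb/h.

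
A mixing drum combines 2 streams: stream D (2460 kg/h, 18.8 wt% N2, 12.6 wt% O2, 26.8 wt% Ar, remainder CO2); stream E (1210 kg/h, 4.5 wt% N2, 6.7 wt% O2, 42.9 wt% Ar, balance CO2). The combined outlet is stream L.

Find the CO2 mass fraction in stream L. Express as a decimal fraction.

Total flow out = 2460 + 1210 = 3670 kg/h.
CO2 in = 2460×0.418 + 1210×0.459 = 1583.7 kg/h.
CO2 mass fraction in L = 1583.7/3670 = 0.432.

0.432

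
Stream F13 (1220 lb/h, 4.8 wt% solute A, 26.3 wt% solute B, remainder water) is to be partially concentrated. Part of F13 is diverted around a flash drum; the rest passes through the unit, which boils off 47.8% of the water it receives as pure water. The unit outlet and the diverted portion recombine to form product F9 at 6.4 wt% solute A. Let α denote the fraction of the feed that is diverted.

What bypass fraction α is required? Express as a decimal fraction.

All 1220×0.048 = 58.56 lb/h of solute A reaches F9, so F9 = 58.56/0.064 = 915 lb/h and vapour = 305 lb/h.
The evaporator receives (1−α)·1220 of feed at 0.689 water and removes 0.478 of that water:
0.478×0.689×(1−α)×1220 = 305
(1−α) = 305/401.8 = 0.7591;  α = 0.2409.

0.241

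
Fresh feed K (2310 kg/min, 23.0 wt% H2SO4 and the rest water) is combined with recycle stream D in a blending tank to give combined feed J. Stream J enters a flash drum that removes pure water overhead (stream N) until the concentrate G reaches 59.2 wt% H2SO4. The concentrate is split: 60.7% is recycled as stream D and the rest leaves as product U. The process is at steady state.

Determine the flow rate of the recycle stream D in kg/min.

Overall H2SO4 balance (none leaves overhead): H2SO4 in fresh feed = H2SO4 in product, i.e. 2310×0.230 = (1−0.607)·G·0.592.
G = 531.3/(0.592×0.393) = 2283.6 kg/min.
Recycle D = 0.607×2283.6 = 1386.2 kg/min.

1386 kg/min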